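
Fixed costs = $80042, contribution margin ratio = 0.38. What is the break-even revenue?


Formula: BER = Fixed Costs / Contribution Margin Ratio
BER = $80042 / 0.38
BER = $210636.84 (to the nearest cent)

$210636.84


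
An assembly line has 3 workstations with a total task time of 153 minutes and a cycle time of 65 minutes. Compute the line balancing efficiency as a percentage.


Formula: Efficiency = Sum of Task Times / (N_stations * CT) * 100
Total station capacity = 3 stations * 65 min = 195 min
Efficiency = 153 / 195 * 100 = 78.5%

78.5%


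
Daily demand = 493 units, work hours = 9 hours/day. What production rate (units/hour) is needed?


Formula: Production Rate = Daily Demand / Available Hours
Rate = 493 units/day / 9 hours/day
Rate = 54.8 units/hour

54.8 units/hour


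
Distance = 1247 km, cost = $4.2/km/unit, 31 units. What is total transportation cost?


TC = dist * cost * units = 1247 * 4.2 * 31 = $162359.40

$162359.40


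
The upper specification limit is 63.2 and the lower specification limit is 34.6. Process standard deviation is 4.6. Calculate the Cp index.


Cp = (63.2 - 34.6) / (6 * 4.6)

1.04


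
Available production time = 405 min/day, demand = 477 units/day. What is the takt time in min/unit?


Formula: Takt Time = Available Production Time / Customer Demand
Takt = 405 min/day / 477 units/day
Takt = 0.85 min/unit

0.85 min/unit


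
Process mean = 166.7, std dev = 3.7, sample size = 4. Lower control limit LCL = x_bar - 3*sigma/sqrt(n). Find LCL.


LCL = 166.7 - 3 * 3.7 / sqrt(4)

161.15


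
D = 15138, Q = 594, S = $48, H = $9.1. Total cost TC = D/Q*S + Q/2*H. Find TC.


TC = 15138/594 * 48 + 594/2 * 9.1

$3925.97


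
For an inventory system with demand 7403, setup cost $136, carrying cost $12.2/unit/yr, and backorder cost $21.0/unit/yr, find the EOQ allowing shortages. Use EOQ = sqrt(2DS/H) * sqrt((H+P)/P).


Formula: EOQ* = sqrt(2DS/H) * sqrt((H+P)/P)
Base EOQ = sqrt(2*7403*136/12.2) = 406.26 units
Correction = sqrt((12.2+21.0)/21.0) = 1.25736
EOQ* = 406.26 * 1.25736 = 510.8 units

510.8 units


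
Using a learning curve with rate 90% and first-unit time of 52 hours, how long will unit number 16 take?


Formula: T_n = T_1 * (learning_rate)^(log2(n)) where learning_rate = rate/100
Doublings = log2(16) = 4
T_n = 52 * 0.9^4
T_n = 52 * 0.6561 = 34.1 hours

34.1 hours


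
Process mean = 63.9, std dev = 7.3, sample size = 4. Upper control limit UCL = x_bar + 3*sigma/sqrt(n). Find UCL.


UCL = 63.9 + 3 * 7.3 / sqrt(4)

74.85


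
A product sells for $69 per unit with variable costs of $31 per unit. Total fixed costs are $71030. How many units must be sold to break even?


Formula: BEQ = Fixed Costs / (Price - Variable Cost)
Contribution margin = $69 - $31 = $38/unit
BEQ = ceil($71030 / $38/unit) = ceil(1869.21) = 1870 units

1870 units


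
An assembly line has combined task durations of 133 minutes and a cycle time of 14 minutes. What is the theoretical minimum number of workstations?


Formula: N_min = ceil(Sum of Task Times / Cycle Time)
N_min = ceil(133 min / 14 min) = ceil(9.5)
N_min = 10 stations

10


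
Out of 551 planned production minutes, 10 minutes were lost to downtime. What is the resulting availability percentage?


Formula: Availability = (Planned Time - Downtime) / Planned Time * 100
Uptime = 551 - 10 = 541 min
Availability = 541 / 551 * 100 = 98.2%

98.2%


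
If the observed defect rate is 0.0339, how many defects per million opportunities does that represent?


DPMO = defect_rate * 1000000 = 0.0339 * 1000000

33900


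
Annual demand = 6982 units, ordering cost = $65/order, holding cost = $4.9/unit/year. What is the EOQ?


Formula: EOQ = sqrt(2 * D * S / H)
Numerator: 2 * 6982 * 65 = 907660
2DS/H = 907660 / 4.9 = 185236.7
EOQ = sqrt(185236.7) = 430.4 units

430.4 units


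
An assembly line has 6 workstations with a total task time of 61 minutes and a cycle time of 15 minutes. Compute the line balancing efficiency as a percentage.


Formula: Efficiency = Sum of Task Times / (N_stations * CT) * 100
Total station capacity = 6 stations * 15 min = 90 min
Efficiency = 61 / 90 * 100 = 67.8%

67.8%


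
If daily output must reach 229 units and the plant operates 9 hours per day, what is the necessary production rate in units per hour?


Formula: Production Rate = Daily Demand / Available Hours
Rate = 229 units/day / 9 hours/day
Rate = 25.4 units/hour

25.4 units/hour


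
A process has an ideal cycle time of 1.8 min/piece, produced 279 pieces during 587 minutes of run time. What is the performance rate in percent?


Formula: Performance = (Ideal CT * Total Count) / Run Time * 100
Ideal output time = 1.8 * 279 = 502.2 min
Performance = 502.2 / 587 * 100 = 85.6%

85.6%


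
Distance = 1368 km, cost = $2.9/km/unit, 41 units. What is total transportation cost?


TC = dist * cost * units = 1368 * 2.9 * 41 = $162655.20

$162655.20


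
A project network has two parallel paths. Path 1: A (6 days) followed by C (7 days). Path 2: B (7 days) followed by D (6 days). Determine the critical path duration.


Path 1 = 6 + 7 = 13 days
Path 2 = 7 + 6 = 13 days
Duration = max(13, 13) = 13 days

13 days


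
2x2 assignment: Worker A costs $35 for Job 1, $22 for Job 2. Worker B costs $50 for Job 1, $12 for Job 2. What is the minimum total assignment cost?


Option 1: A->1 + B->2 = $35 + $12 = $47
Option 2: A->2 + B->1 = $22 + $50 = $72
Min cost = min($47, $72) = $47

$47


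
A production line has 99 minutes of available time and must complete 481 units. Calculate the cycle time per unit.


Formula: CT = Available Time / Number of Units
CT = 99 min / 481 units
CT = 0.21 min/unit

0.21 min/unit


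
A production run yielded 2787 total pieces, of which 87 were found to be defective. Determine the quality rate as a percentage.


Formula: Quality Rate = Good Pieces / Total Pieces * 100
Good pieces = 2787 - 87 = 2700
QR = 2700 / 2787 * 100 = 96.9%

96.9%


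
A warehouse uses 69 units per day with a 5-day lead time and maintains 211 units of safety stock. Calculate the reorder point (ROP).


Formula: ROP = (Daily Demand * Lead Time) + Safety Stock
Demand during lead time = 69 * 5 = 345 units
ROP = 345 + 211 = 556 units

556 units


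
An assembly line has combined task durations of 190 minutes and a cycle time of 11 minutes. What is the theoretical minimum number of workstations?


Formula: N_min = ceil(Sum of Task Times / Cycle Time)
N_min = ceil(190 min / 11 min) = ceil(17.2727)
N_min = 18 stations

18


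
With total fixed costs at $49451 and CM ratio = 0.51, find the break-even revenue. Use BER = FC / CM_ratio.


Formula: BER = Fixed Costs / Contribution Margin Ratio
BER = $49451 / 0.51
BER = $96962.75 (to the nearest cent)

$96962.75


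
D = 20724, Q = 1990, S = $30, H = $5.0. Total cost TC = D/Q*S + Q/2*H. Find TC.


TC = 20724/1990 * 30 + 1990/2 * 5.0

$5287.42


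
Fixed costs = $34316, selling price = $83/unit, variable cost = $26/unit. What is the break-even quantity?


Formula: BEQ = Fixed Costs / (Price - Variable Cost)
Contribution margin = $83 - $26 = $57/unit
BEQ = ceil($34316 / $57/unit) = ceil(602.04) = 603 units

603 units


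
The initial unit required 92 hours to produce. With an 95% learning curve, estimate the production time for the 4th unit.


Formula: T_n = T_1 * (learning_rate)^(log2(n)) where learning_rate = rate/100
Doublings = log2(4) = 2
T_n = 92 * 0.95^2
T_n = 92 * 0.9025 = 83.0 hours

83.0 hours


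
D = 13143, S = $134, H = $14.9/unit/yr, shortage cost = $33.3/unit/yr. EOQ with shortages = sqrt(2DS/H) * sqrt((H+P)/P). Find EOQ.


Formula: EOQ* = sqrt(2DS/H) * sqrt((H+P)/P)
Base EOQ = sqrt(2*13143*134/14.9) = 486.21 units
Correction = sqrt((14.9+33.3)/33.3) = 1.2031
EOQ* = 486.21 * 1.2031 = 585.0 units

585.0 units


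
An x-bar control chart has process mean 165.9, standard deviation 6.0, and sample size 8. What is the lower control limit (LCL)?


LCL = 165.9 - 3 * 6.0 / sqrt(8)

159.54


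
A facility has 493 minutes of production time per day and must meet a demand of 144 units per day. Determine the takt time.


Formula: Takt Time = Available Production Time / Customer Demand
Takt = 493 min/day / 144 units/day
Takt = 3.42 min/unit

3.42 min/unit


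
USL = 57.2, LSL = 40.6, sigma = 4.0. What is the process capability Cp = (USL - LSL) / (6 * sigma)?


Cp = (57.2 - 40.6) / (6 * 4.0)

0.69


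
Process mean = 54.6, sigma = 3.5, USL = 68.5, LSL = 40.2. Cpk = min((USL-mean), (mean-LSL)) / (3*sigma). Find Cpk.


Cpu = (68.5 - 54.6) / (3 * 3.5) = 1.32
Cpl = (54.6 - 40.2) / (3 * 3.5) = 1.37
Cpk = min(1.32, 1.37) = 1.32

1.32


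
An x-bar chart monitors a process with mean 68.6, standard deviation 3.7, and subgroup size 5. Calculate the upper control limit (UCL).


UCL = 68.6 + 3 * 3.7 / sqrt(5)

73.56


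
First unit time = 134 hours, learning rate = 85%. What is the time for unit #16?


Formula: T_n = T_1 * (learning_rate)^(log2(n)) where learning_rate = rate/100
Doublings = log2(16) = 4
T_n = 134 * 0.85^4
T_n = 134 * 0.522 = 69.9 hours

69.9 hours


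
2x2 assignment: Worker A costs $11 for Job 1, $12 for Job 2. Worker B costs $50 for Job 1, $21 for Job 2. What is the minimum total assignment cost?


Option 1: A->1 + B->2 = $11 + $21 = $32
Option 2: A->2 + B->1 = $12 + $50 = $62
Min cost = min($32, $62) = $32

$32


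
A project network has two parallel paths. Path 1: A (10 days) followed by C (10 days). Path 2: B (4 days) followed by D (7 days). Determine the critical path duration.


Path 1 = 10 + 10 = 20 days
Path 2 = 4 + 7 = 11 days
Duration = max(20, 11) = 20 days

20 days


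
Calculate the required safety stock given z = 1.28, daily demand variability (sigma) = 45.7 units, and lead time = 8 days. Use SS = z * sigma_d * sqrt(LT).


Formula: SS = z * sigma_d * sqrt(LT)
sqrt(LT) = sqrt(8) = 2.8284
SS = 1.28 * 45.7 * 2.8284
SS = 165.5 units

165.5 units


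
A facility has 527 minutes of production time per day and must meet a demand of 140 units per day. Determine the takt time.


Formula: Takt Time = Available Production Time / Customer Demand
Takt = 527 min/day / 140 units/day
Takt = 3.76 min/unit

3.76 min/unit


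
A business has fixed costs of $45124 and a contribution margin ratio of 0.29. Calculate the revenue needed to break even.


Formula: BER = Fixed Costs / Contribution Margin Ratio
BER = $45124 / 0.29
BER = $155600.00 (to the nearest cent)

$155600.00


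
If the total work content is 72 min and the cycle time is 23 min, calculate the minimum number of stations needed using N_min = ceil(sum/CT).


Formula: N_min = ceil(Sum of Task Times / Cycle Time)
N_min = ceil(72 min / 23 min) = ceil(3.1304)
N_min = 4 stations

4


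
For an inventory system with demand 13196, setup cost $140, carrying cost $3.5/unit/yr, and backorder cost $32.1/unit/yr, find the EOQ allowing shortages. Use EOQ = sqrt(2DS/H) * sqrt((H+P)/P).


Formula: EOQ* = sqrt(2DS/H) * sqrt((H+P)/P)
Base EOQ = sqrt(2*13196*140/3.5) = 1027.46 units
Correction = sqrt((3.5+32.1)/32.1) = 1.05311
EOQ* = 1027.46 * 1.05311 = 1082.0 units

1082.0 units


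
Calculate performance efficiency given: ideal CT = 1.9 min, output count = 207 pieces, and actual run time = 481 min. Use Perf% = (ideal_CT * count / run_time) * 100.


Formula: Performance = (Ideal CT * Total Count) / Run Time * 100
Ideal output time = 1.9 * 207 = 393.3 min
Performance = 393.3 / 481 * 100 = 81.8%

81.8%


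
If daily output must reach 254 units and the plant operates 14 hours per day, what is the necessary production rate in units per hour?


Formula: Production Rate = Daily Demand / Available Hours
Rate = 254 units/day / 14 hours/day
Rate = 18.1 units/hour

18.1 units/hour


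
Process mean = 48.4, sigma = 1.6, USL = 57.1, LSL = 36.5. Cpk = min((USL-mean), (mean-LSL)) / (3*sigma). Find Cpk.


Cpu = (57.1 - 48.4) / (3 * 1.6) = 1.81
Cpl = (48.4 - 36.5) / (3 * 1.6) = 2.48
Cpk = min(1.81, 2.48) = 1.81

1.81


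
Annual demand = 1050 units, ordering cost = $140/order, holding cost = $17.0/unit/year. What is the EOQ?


Formula: EOQ = sqrt(2 * D * S / H)
Numerator: 2 * 1050 * 140 = 294000
2DS/H = 294000 / 17.0 = 17294.1
EOQ = sqrt(17294.1) = 131.5 units

131.5 units


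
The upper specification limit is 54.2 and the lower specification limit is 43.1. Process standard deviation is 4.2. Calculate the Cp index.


Cp = (54.2 - 43.1) / (6 * 4.2)

0.44


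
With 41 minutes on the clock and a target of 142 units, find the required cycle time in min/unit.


Formula: CT = Available Time / Number of Units
CT = 41 min / 142 units
CT = 0.29 min/unit

0.29 min/unit


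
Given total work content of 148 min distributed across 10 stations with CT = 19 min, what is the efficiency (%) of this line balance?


Formula: Efficiency = Sum of Task Times / (N_stations * CT) * 100
Total station capacity = 10 stations * 19 min = 190 min
Efficiency = 148 / 190 * 100 = 77.9%

77.9%


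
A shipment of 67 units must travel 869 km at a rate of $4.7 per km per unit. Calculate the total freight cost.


TC = dist * cost * units = 869 * 4.7 * 67 = $273648.10

$273648.10


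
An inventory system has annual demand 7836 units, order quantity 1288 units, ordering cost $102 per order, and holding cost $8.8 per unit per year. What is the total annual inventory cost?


TC = 7836/1288 * 102 + 1288/2 * 8.8

$6287.75


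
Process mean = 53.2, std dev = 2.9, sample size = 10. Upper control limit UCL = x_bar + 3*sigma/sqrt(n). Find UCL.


UCL = 53.2 + 3 * 2.9 / sqrt(10)

55.95


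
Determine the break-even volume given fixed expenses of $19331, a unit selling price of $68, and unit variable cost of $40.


Formula: BEQ = Fixed Costs / (Price - Variable Cost)
Contribution margin = $68 - $40 = $28/unit
BEQ = ceil($19331 / $28/unit) = ceil(690.39) = 691 units

691 units


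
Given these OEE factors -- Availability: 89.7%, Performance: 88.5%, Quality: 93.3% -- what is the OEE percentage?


Formula: OEE = Availability * Performance * Quality / 10000
A * P = 89.7% * 88.5% / 100 = 79.38%
OEE = 79.38% * 93.3% / 100 = 74.1%

74.1%


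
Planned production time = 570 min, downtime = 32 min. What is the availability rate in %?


Formula: Availability = (Planned Time - Downtime) / Planned Time * 100
Uptime = 570 - 32 = 538 min
Availability = 538 / 570 * 100 = 94.4%

94.4%


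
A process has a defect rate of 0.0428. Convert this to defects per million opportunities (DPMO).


DPMO = defect_rate * 1000000 = 0.0428 * 1000000

42800


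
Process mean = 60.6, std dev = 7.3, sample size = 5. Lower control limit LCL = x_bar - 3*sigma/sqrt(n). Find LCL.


LCL = 60.6 - 3 * 7.3 / sqrt(5)

50.81


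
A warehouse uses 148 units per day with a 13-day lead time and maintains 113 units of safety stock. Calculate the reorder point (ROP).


Formula: ROP = (Daily Demand * Lead Time) + Safety Stock
Demand during lead time = 148 * 13 = 1924 units
ROP = 1924 + 113 = 2037 units

2037 units


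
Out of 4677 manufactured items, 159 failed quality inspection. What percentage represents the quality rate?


Formula: Quality Rate = Good Pieces / Total Pieces * 100
Good pieces = 4677 - 159 = 4518
QR = 4518 / 4677 * 100 = 96.6%

96.6%


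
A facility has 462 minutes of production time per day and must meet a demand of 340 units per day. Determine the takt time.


Formula: Takt Time = Available Production Time / Customer Demand
Takt = 462 min/day / 340 units/day
Takt = 1.36 min/unit

1.36 min/unit


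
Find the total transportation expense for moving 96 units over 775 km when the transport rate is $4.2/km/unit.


TC = dist * cost * units = 775 * 4.2 * 96 = $312480.00

$312480.00


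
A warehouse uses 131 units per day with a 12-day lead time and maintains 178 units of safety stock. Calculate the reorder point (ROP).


Formula: ROP = (Daily Demand * Lead Time) + Safety Stock
Demand during lead time = 131 * 12 = 1572 units
ROP = 1572 + 178 = 1750 units

1750 units


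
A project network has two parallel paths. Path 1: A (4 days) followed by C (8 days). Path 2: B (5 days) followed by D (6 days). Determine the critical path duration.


Path 1 = 4 + 8 = 12 days
Path 2 = 5 + 6 = 11 days
Duration = max(12, 11) = 12 days

12 days


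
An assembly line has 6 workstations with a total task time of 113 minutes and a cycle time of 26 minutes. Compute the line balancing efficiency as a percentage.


Formula: Efficiency = Sum of Task Times / (N_stations * CT) * 100
Total station capacity = 6 stations * 26 min = 156 min
Efficiency = 113 / 156 * 100 = 72.4%

72.4%


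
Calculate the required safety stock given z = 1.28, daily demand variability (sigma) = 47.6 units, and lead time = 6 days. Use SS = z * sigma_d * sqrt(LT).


Formula: SS = z * sigma_d * sqrt(LT)
sqrt(LT) = sqrt(6) = 2.4495
SS = 1.28 * 47.6 * 2.4495
SS = 149.2 units

149.2 units


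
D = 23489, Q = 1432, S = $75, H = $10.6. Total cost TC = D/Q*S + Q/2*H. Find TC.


TC = 23489/1432 * 75 + 1432/2 * 10.6

$8819.82


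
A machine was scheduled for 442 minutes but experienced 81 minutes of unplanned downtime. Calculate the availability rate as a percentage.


Formula: Availability = (Planned Time - Downtime) / Planned Time * 100
Uptime = 442 - 81 = 361 min
Availability = 361 / 442 * 100 = 81.7%

81.7%


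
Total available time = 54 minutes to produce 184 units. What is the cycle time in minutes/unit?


Formula: CT = Available Time / Number of Units
CT = 54 min / 184 units
CT = 0.29 min/unit

0.29 min/unit


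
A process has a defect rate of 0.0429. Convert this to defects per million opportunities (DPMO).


DPMO = defect_rate * 1000000 = 0.0429 * 1000000

42900


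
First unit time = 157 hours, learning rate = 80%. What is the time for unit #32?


Formula: T_n = T_1 * (learning_rate)^(log2(n)) where learning_rate = rate/100
Doublings = log2(32) = 5
T_n = 157 * 0.8^5
T_n = 157 * 0.3277 = 51.4 hours

51.4 hours


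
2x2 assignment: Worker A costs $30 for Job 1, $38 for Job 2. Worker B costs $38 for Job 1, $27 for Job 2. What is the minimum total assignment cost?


Option 1: A->1 + B->2 = $30 + $27 = $57
Option 2: A->2 + B->1 = $38 + $38 = $76
Min cost = min($57, $76) = $57

$57


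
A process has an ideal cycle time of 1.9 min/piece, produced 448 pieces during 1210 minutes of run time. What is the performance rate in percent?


Formula: Performance = (Ideal CT * Total Count) / Run Time * 100
Ideal output time = 1.9 * 448 = 851.2 min
Performance = 851.2 / 1210 * 100 = 70.3%

70.3%


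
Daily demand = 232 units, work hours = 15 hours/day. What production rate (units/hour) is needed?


Formula: Production Rate = Daily Demand / Available Hours
Rate = 232 units/day / 15 hours/day
Rate = 15.5 units/hour

15.5 units/hour


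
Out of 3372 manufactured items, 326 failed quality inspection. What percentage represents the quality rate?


Formula: Quality Rate = Good Pieces / Total Pieces * 100
Good pieces = 3372 - 326 = 3046
QR = 3046 / 3372 * 100 = 90.3%

90.3%


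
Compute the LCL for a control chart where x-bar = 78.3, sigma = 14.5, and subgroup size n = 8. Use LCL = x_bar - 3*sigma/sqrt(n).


LCL = 78.3 - 3 * 14.5 / sqrt(8)

62.92


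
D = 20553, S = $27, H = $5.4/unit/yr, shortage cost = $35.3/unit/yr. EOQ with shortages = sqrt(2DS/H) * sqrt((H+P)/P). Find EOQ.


Formula: EOQ* = sqrt(2DS/H) * sqrt((H+P)/P)
Base EOQ = sqrt(2*20553*27/5.4) = 453.35 units
Correction = sqrt((5.4+35.3)/35.3) = 1.07377
EOQ* = 453.35 * 1.07377 = 486.8 units

486.8 units


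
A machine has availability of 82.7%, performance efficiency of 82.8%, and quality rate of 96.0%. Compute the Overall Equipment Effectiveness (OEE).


Formula: OEE = Availability * Performance * Quality / 10000
A * P = 82.7% * 82.8% / 100 = 68.48%
OEE = 68.48% * 96.0% / 100 = 65.7%

65.7%


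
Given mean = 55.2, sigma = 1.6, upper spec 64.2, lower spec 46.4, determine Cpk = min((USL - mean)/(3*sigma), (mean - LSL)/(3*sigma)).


Cpu = (64.2 - 55.2) / (3 * 1.6) = 1.88
Cpl = (55.2 - 46.4) / (3 * 1.6) = 1.83
Cpk = min(1.88, 1.83) = 1.83

1.83


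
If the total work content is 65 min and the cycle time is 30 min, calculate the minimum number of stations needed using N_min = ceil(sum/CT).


Formula: N_min = ceil(Sum of Task Times / Cycle Time)
N_min = ceil(65 min / 30 min) = ceil(2.1667)
N_min = 3 stations

3


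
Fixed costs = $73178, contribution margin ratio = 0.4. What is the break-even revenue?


Formula: BER = Fixed Costs / Contribution Margin Ratio
BER = $73178 / 0.4
BER = $182945.00 (to the nearest cent)

$182945.00


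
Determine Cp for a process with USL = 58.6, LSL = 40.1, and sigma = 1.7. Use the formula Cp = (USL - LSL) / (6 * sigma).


Cp = (58.6 - 40.1) / (6 * 1.7)

1.81


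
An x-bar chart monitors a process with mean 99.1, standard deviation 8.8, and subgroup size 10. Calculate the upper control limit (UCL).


UCL = 99.1 + 3 * 8.8 / sqrt(10)

107.45


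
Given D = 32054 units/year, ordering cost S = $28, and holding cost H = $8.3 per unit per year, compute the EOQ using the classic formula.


Formula: EOQ = sqrt(2 * D * S / H)
Numerator: 2 * 32054 * 28 = 1795024
2DS/H = 1795024 / 8.3 = 216268.0
EOQ = sqrt(216268.0) = 465.0 units

465.0 units


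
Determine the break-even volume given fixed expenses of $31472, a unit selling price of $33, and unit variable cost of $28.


Formula: BEQ = Fixed Costs / (Price - Variable Cost)
Contribution margin = $33 - $28 = $5/unit
BEQ = ceil($31472 / $5/unit) = ceil(6294.4) = 6295 units

6295 units


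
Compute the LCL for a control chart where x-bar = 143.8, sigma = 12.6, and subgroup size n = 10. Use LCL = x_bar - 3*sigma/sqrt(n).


LCL = 143.8 - 3 * 12.6 / sqrt(10)

131.85


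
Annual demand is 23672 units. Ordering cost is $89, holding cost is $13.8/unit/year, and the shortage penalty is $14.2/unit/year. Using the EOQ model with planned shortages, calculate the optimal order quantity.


Formula: EOQ* = sqrt(2DS/H) * sqrt((H+P)/P)
Base EOQ = sqrt(2*23672*89/13.8) = 552.57 units
Correction = sqrt((13.8+14.2)/14.2) = 1.40422
EOQ* = 552.57 * 1.40422 = 775.9 units

775.9 units


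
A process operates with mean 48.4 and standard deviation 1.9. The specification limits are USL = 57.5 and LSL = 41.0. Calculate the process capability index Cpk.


Cpu = (57.5 - 48.4) / (3 * 1.9) = 1.6
Cpl = (48.4 - 41.0) / (3 * 1.9) = 1.3
Cpk = min(1.6, 1.3) = 1.3

1.3


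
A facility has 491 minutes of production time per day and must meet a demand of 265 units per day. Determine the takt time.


Formula: Takt Time = Available Production Time / Customer Demand
Takt = 491 min/day / 265 units/day
Takt = 1.85 min/unit

1.85 min/unit


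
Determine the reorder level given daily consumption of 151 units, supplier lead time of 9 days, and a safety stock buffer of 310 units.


Formula: ROP = (Daily Demand * Lead Time) + Safety Stock
Demand during lead time = 151 * 9 = 1359 units
ROP = 1359 + 310 = 1669 units

1669 units


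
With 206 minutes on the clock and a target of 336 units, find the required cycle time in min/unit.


Formula: CT = Available Time / Number of Units
CT = 206 min / 336 units
CT = 0.61 min/unit

0.61 min/unit


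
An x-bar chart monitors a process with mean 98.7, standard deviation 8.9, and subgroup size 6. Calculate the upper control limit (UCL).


UCL = 98.7 + 3 * 8.9 / sqrt(6)

109.6


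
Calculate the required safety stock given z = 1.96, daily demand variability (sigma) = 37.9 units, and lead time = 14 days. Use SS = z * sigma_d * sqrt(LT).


Formula: SS = z * sigma_d * sqrt(LT)
sqrt(LT) = sqrt(14) = 3.7417
SS = 1.96 * 37.9 * 3.7417
SS = 277.9 units

277.9 units


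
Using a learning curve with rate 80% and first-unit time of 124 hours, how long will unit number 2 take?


Formula: T_n = T_1 * (learning_rate)^(log2(n)) where learning_rate = rate/100
Doublings = log2(2) = 1
T_n = 124 * 0.8^1
T_n = 124 * 0.8 = 99.2 hours

99.2 hours


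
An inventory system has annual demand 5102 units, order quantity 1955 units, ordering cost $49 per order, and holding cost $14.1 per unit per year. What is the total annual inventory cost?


TC = 5102/1955 * 49 + 1955/2 * 14.1

$13910.63


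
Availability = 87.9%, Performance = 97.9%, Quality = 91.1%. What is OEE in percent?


Formula: OEE = Availability * Performance * Quality / 10000
A * P = 87.9% * 97.9% / 100 = 86.05%
OEE = 86.05% * 91.1% / 100 = 78.4%

78.4%


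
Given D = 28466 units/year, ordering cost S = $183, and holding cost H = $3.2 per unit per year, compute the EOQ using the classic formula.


Formula: EOQ = sqrt(2 * D * S / H)
Numerator: 2 * 28466 * 183 = 10418556
2DS/H = 10418556 / 3.2 = 3255798.8
EOQ = sqrt(3255798.8) = 1804.4 units

1804.4 units


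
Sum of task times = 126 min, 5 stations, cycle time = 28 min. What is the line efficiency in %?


Formula: Efficiency = Sum of Task Times / (N_stations * CT) * 100
Total station capacity = 5 stations * 28 min = 140 min
Efficiency = 126 / 140 * 100 = 90.0%

90.0%


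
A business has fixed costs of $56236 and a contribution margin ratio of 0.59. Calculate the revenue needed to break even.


Formula: BER = Fixed Costs / Contribution Margin Ratio
BER = $56236 / 0.59
BER = $95315.25 (to the nearest cent)

$95315.25


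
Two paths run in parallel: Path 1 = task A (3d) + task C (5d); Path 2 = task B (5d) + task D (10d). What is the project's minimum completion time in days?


Path 1 = 3 + 5 = 8 days
Path 2 = 5 + 10 = 15 days
Duration = max(8, 15) = 15 days

15 days


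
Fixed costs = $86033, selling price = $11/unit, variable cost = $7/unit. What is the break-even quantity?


Formula: BEQ = Fixed Costs / (Price - Variable Cost)
Contribution margin = $11 - $7 = $4/unit
BEQ = ceil($86033 / $4/unit) = ceil(21508.25) = 21509 units

21509 units


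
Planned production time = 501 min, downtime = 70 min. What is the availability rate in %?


Formula: Availability = (Planned Time - Downtime) / Planned Time * 100
Uptime = 501 - 70 = 431 min
Availability = 431 / 501 * 100 = 86.0%

86.0%


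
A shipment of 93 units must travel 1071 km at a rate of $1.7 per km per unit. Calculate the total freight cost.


TC = dist * cost * units = 1071 * 1.7 * 93 = $169325.10

$169325.10


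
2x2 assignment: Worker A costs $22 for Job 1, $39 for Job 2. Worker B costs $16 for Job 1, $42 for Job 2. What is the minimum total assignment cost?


Option 1: A->1 + B->2 = $22 + $42 = $64
Option 2: A->2 + B->1 = $39 + $16 = $55
Min cost = min($64, $55) = $55

$55


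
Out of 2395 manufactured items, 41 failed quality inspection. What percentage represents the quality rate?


Formula: Quality Rate = Good Pieces / Total Pieces * 100
Good pieces = 2395 - 41 = 2354
QR = 2354 / 2395 * 100 = 98.3%

98.3%


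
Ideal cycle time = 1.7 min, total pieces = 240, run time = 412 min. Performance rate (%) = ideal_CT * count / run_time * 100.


Formula: Performance = (Ideal CT * Total Count) / Run Time * 100
Ideal output time = 1.7 * 240 = 408.0 min
Performance = 408.0 / 412 * 100 = 99.0%

99.0%


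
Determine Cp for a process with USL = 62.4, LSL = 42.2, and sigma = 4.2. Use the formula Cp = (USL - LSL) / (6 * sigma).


Cp = (62.4 - 42.2) / (6 * 4.2)

0.8


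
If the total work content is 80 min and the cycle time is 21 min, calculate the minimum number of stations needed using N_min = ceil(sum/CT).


Formula: N_min = ceil(Sum of Task Times / Cycle Time)
N_min = ceil(80 min / 21 min) = ceil(3.8095)
N_min = 4 stations

4


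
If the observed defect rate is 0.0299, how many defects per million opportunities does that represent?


DPMO = defect_rate * 1000000 = 0.0299 * 1000000

29900


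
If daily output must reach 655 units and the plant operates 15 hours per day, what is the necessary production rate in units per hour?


Formula: Production Rate = Daily Demand / Available Hours
Rate = 655 units/day / 15 hours/day
Rate = 43.7 units/hour

43.7 units/hour


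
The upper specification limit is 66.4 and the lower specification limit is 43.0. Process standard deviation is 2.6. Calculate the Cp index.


Cp = (66.4 - 43.0) / (6 * 2.6)

1.5


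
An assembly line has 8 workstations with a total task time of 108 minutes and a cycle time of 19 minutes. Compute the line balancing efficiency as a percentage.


Formula: Efficiency = Sum of Task Times / (N_stations * CT) * 100
Total station capacity = 8 stations * 19 min = 152 min
Efficiency = 108 / 152 * 100 = 71.1%

71.1%


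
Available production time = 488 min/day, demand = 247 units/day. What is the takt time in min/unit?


Formula: Takt Time = Available Production Time / Customer Demand
Takt = 488 min/day / 247 units/day
Takt = 1.98 min/unit

1.98 min/unit


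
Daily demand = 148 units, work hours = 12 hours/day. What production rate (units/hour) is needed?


Formula: Production Rate = Daily Demand / Available Hours
Rate = 148 units/day / 12 hours/day
Rate = 12.3 units/hour

12.3 units/hour


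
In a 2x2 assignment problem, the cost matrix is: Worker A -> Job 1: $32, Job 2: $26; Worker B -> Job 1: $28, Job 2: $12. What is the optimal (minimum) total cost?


Option 1: A->1 + B->2 = $32 + $12 = $44
Option 2: A->2 + B->1 = $26 + $28 = $54
Min cost = min($44, $54) = $44

$44


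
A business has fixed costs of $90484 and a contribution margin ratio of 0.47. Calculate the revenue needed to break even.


Formula: BER = Fixed Costs / Contribution Margin Ratio
BER = $90484 / 0.47
BER = $192519.15 (to the nearest cent)

$192519.15


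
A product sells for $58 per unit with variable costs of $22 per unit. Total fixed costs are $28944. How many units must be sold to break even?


Formula: BEQ = Fixed Costs / (Price - Variable Cost)
Contribution margin = $58 - $22 = $36/unit
BEQ = ceil($28944 / $36/unit) = ceil(804.0) = 804 units

804 units


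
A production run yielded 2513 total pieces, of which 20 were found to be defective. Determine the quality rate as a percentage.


Formula: Quality Rate = Good Pieces / Total Pieces * 100
Good pieces = 2513 - 20 = 2493
QR = 2493 / 2513 * 100 = 99.2%

99.2%


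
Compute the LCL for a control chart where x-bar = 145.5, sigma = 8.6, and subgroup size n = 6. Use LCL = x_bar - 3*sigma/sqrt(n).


LCL = 145.5 - 3 * 8.6 / sqrt(6)

134.97


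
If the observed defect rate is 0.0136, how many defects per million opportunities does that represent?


DPMO = defect_rate * 1000000 = 0.0136 * 1000000

13600


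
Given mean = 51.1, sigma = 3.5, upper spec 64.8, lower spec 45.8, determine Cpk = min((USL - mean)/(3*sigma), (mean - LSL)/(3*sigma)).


Cpu = (64.8 - 51.1) / (3 * 3.5) = 1.3
Cpl = (51.1 - 45.8) / (3 * 3.5) = 0.5
Cpk = min(1.3, 0.5) = 0.5

0.5


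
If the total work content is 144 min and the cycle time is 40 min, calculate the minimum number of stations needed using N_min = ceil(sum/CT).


Formula: N_min = ceil(Sum of Task Times / Cycle Time)
N_min = ceil(144 min / 40 min) = ceil(3.6)
N_min = 4 stations

4


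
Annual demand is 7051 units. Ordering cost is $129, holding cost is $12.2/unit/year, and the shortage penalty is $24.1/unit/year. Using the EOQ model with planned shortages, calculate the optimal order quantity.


Formula: EOQ* = sqrt(2DS/H) * sqrt((H+P)/P)
Base EOQ = sqrt(2*7051*129/12.2) = 386.15 units
Correction = sqrt((12.2+24.1)/24.1) = 1.22728
EOQ* = 386.15 * 1.22728 = 473.9 units

473.9 units


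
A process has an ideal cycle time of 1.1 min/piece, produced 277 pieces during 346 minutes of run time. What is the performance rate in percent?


Formula: Performance = (Ideal CT * Total Count) / Run Time * 100
Ideal output time = 1.1 * 277 = 304.7 min
Performance = 304.7 / 346 * 100 = 88.1%

88.1%


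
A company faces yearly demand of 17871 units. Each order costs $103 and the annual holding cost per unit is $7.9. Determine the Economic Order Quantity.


Formula: EOQ = sqrt(2 * D * S / H)
Numerator: 2 * 17871 * 103 = 3681426
2DS/H = 3681426 / 7.9 = 466003.3
EOQ = sqrt(466003.3) = 682.6 units

682.6 units


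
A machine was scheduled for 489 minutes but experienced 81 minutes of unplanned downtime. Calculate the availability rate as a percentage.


Formula: Availability = (Planned Time - Downtime) / Planned Time * 100
Uptime = 489 - 81 = 408 min
Availability = 408 / 489 * 100 = 83.4%

83.4%


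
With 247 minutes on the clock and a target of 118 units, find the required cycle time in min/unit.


Formula: CT = Available Time / Number of Units
CT = 247 min / 118 units
CT = 2.09 min/unit

2.09 min/unit


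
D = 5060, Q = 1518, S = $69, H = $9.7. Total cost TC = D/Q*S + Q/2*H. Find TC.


TC = 5060/1518 * 69 + 1518/2 * 9.7

$7592.30


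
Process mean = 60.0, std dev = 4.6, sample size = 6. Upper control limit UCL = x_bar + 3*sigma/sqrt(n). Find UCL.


UCL = 60.0 + 3 * 4.6 / sqrt(6)

65.63


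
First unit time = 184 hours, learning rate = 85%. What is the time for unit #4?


Formula: T_n = T_1 * (learning_rate)^(log2(n)) where learning_rate = rate/100
Doublings = log2(4) = 2
T_n = 184 * 0.85^2
T_n = 184 * 0.7225 = 132.9 hours

132.9 hours


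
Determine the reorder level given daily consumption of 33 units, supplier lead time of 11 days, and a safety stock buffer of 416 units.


Formula: ROP = (Daily Demand * Lead Time) + Safety Stock
Demand during lead time = 33 * 11 = 363 units
ROP = 363 + 416 = 779 units

779 units


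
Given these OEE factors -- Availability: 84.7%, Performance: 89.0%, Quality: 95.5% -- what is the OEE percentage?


Formula: OEE = Availability * Performance * Quality / 10000
A * P = 84.7% * 89.0% / 100 = 75.38%
OEE = 75.38% * 95.5% / 100 = 72.0%

72.0%


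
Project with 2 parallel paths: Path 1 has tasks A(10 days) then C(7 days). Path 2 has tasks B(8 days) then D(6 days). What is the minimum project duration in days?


Path 1 = 10 + 7 = 17 days
Path 2 = 8 + 6 = 14 days
Duration = max(17, 14) = 17 days

17 days


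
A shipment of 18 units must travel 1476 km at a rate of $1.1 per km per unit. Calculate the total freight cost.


TC = dist * cost * units = 1476 * 1.1 * 18 = $29224.80

$29224.80


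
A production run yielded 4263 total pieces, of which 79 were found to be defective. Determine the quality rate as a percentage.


Formula: Quality Rate = Good Pieces / Total Pieces * 100
Good pieces = 4263 - 79 = 4184
QR = 4184 / 4263 * 100 = 98.1%

98.1%


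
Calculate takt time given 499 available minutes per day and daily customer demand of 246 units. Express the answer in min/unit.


Formula: Takt Time = Available Production Time / Customer Demand
Takt = 499 min/day / 246 units/day
Takt = 2.03 min/unit

2.03 min/unit


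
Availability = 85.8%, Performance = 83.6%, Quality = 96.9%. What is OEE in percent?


Formula: OEE = Availability * Performance * Quality / 10000
A * P = 85.8% * 83.6% / 100 = 71.73%
OEE = 71.73% * 96.9% / 100 = 69.5%

69.5%


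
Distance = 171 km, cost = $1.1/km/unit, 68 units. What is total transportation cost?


TC = dist * cost * units = 171 * 1.1 * 68 = $12790.80

$12790.80


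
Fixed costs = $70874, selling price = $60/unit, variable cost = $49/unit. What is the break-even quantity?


Formula: BEQ = Fixed Costs / (Price - Variable Cost)
Contribution margin = $60 - $49 = $11/unit
BEQ = ceil($70874 / $11/unit) = ceil(6443.09) = 6444 units

6444 units


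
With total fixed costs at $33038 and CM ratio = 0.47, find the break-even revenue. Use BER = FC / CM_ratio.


Formula: BER = Fixed Costs / Contribution Margin Ratio
BER = $33038 / 0.47
BER = $70293.62 (to the nearest cent)

$70293.62


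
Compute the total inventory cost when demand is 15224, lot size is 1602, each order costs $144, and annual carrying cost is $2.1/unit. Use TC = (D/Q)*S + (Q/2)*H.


TC = 15224/1602 * 144 + 1602/2 * 2.1

$3050.55


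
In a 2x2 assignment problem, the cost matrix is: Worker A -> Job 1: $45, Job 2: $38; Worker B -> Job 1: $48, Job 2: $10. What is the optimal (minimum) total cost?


Option 1: A->1 + B->2 = $45 + $10 = $55
Option 2: A->2 + B->1 = $38 + $48 = $86
Min cost = min($55, $86) = $55

$55


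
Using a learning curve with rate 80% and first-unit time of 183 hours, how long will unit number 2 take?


Formula: T_n = T_1 * (learning_rate)^(log2(n)) where learning_rate = rate/100
Doublings = log2(2) = 1
T_n = 183 * 0.8^1
T_n = 183 * 0.8 = 146.4 hours

146.4 hours


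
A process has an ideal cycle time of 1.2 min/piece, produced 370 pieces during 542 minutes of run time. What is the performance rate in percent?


Formula: Performance = (Ideal CT * Total Count) / Run Time * 100
Ideal output time = 1.2 * 370 = 444.0 min
Performance = 444.0 / 542 * 100 = 81.9%

81.9%


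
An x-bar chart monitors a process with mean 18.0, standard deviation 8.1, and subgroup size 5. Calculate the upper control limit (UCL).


UCL = 18.0 + 3 * 8.1 / sqrt(5)

28.87


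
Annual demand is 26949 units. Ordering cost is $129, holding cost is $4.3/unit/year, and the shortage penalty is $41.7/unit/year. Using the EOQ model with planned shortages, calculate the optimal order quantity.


Formula: EOQ* = sqrt(2DS/H) * sqrt((H+P)/P)
Base EOQ = sqrt(2*26949*129/4.3) = 1271.59 units
Correction = sqrt((4.3+41.7)/41.7) = 1.05029
EOQ* = 1271.59 * 1.05029 = 1335.5 units

1335.5 units


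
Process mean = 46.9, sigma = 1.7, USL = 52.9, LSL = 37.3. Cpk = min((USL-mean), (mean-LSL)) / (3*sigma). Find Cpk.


Cpu = (52.9 - 46.9) / (3 * 1.7) = 1.18
Cpl = (46.9 - 37.3) / (3 * 1.7) = 1.88
Cpk = min(1.18, 1.88) = 1.18

1.18


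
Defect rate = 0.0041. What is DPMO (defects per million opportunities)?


DPMO = defect_rate * 1000000 = 0.0041 * 1000000

4100


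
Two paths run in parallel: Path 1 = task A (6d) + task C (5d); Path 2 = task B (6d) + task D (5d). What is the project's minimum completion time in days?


Path 1 = 6 + 5 = 11 days
Path 2 = 6 + 5 = 11 days
Duration = max(11, 11) = 11 days

11 days


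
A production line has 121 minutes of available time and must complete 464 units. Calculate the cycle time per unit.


Formula: CT = Available Time / Number of Units
CT = 121 min / 464 units
CT = 0.26 min/unit

0.26 min/unit


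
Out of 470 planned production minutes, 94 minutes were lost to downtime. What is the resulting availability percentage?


Formula: Availability = (Planned Time - Downtime) / Planned Time * 100
Uptime = 470 - 94 = 376 min
Availability = 376 / 470 * 100 = 80.0%

80.0%


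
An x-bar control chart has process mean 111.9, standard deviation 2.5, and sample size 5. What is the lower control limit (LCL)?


LCL = 111.9 - 3 * 2.5 / sqrt(5)

108.55


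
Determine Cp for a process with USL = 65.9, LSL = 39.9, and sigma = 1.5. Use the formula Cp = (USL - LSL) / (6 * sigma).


Cp = (65.9 - 39.9) / (6 * 1.5)

2.89


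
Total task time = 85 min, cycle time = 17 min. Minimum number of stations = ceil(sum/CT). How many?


Formula: N_min = ceil(Sum of Task Times / Cycle Time)
N_min = ceil(85 min / 17 min) = ceil(5.0)
N_min = 5 stations

5


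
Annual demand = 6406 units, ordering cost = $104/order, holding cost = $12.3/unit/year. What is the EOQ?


Formula: EOQ = sqrt(2 * D * S / H)
Numerator: 2 * 6406 * 104 = 1332448
2DS/H = 1332448 / 12.3 = 108329.1
EOQ = sqrt(108329.1) = 329.1 units

329.1 units


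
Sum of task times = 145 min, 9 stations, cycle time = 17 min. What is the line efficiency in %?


Formula: Efficiency = Sum of Task Times / (N_stations * CT) * 100
Total station capacity = 9 stations * 17 min = 153 min
Efficiency = 145 / 153 * 100 = 94.8%

94.8%


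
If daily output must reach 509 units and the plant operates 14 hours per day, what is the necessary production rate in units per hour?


Formula: Production Rate = Daily Demand / Available Hours
Rate = 509 units/day / 14 hours/day
Rate = 36.4 units/hour

36.4 units/hour
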